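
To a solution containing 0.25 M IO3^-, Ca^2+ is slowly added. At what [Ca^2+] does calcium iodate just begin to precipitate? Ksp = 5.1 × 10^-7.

Ca(IO3)2(s) ⇌ Ca^2+(aq) + 2 IO3^-(aq)
Ksp = [Ca^2+][IO3^-]^2
Precipitation begins when Q = Ksp. With [IO3^-] = 0.25 M:
5.1 × 10^-7 = (0.25)^2 × [Ca^2+]
[Ca^2+] = (5.1 × 10^-7 / 6.25 x 10^-2) = 8.2 x 10^-6 M

8.2e-6 M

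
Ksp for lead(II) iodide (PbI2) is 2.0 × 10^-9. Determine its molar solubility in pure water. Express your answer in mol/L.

s ≈ 7.9e-4 M

PbI2(s) ⇌ Pb^2+(aq) + 2 I^-(aq)
Ksp = [Pb^2+][I^-]^2
Let s = molar solubility. Then [Pb^2+] = s and [I^-] = 2s.
Ksp = s(2s)^2 = 4s^3
s = (2.0 × 10^-9 / 4)^(1/3) = 7.9 × 10^-4 M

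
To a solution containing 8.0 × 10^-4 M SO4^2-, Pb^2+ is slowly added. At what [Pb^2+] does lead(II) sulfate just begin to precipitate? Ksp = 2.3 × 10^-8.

[Pb^2+] = 2.9 x 10^-5 M

PbSO4(s) ⇌ Pb^2+(aq) + SO4^2-(aq)
Ksp = [Pb^2+][SO4^2-]
Precipitation begins when Q = Ksp. With [SO4^2-] = 8.0 × 10^-4 M:
2.3 × 10^-8 = (8.0 × 10^-4) × [Pb^2+]
[Pb^2+] = (2.3 × 10^-8 / 8.0 × 10^-4) = 2.9 × 10^-5 M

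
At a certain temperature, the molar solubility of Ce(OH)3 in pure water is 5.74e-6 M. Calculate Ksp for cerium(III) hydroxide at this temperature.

Ksp ≈ 2.93e-20

Ce(OH)3(s) ⇌ Ce^3+(aq) + 3 OH^-(aq)
With molar solubility s: [Ce^3+] = s, [OH^-] = 3s.
Ksp = [Ce^3+][OH^-]^3
Substituting: Ksp = s(3s)^3 = 27s^4
With s = 5.74 x 10^-6: Ksp = 2.93 x 10^-20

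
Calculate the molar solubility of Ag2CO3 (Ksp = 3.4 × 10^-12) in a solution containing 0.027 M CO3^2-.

Ag2CO3(s) ⇌ 2 Ag^+ + CO3^2-
Ksp = [Ag^+]^2[CO3^2-]
Let s be the molar solubility in this solution. [Ag^+] = 2s, [CO3^2-] = 0.027 + s ≈ 0.027 (since the CO3^2- already present dominates).
Ksp ≈ (2s)^2 × 0.027
s = 5.6 × 10^-6 M
Check: s = 5.6 × 10^-6 ≪ 0.027, so the approximation is valid.

s = 5.6 × 10^-6 M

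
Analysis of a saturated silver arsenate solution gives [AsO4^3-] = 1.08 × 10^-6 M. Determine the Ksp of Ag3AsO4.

Ksp ≈ 3.67 × 10^-23

Ag3AsO4(s) ⇌ 3 Ag^+(aq) + AsO4^3-(aq)
Stoichiometry gives [Ag^+] = (3/1)[AsO4^3-] = 3.240 x 10^-6 M.
Ksp = [Ag^+]^3[AsO4^3-]
Ksp = (3.240 × 10^-6)^3 × 1.08 × 10^-6 = 3.67 × 10^-23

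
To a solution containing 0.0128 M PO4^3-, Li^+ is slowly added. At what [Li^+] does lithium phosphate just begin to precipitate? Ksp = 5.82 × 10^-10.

Li3PO4(s) ⇌ 3 Li^+(aq) + PO4^3-(aq)
Ksp = [Li^+]^3[PO4^3-]
Precipitation begins when Q = Ksp. With [PO4^3-] = 0.0128 M:
5.82 × 10^-10 = (0.0128) × [Li^+]^3
[Li^+] = (5.82 × 10^-10 / 1.28 x 10^-2)^(1/3) = 3.57 x 10^-3 M

3.57 × 10^-3 M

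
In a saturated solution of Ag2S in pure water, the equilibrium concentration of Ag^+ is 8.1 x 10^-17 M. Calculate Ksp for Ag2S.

Ag2S(s) ⇌ 2 Ag^+(aq) + S^2-(aq)
Stoichiometry gives [S^2-] = (1/2)[Ag^+] = 4.05 × 10^-17 M.
Ksp = [Ag^+]^2[S^2-]
Ksp = (8.1 × 10^-17)^2 × 4.05 × 10^-17 = 2.7 x 10^-49

2.7 x 10^-49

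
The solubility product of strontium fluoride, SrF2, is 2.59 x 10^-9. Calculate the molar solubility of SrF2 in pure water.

SrF2(s) <=> Sr^2+(aq) + 2 F^-(aq)
Ksp = [Sr^2+][F^-]^2
If s mol/L of SrF2 dissolves, [Sr^2+] = s and [F^-] = 2s.
Ksp = s(2s)^2 = 4s^3
Solving, s = (2.59 x 10^-9/4)^(1/3) = 8.65 × 10^-4 M

s = 8.65 x 10^-4 M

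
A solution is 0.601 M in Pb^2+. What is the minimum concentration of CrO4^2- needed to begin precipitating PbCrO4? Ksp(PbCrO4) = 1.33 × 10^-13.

[CrO4^2-] = 2.21e-13 M

PbCrO4(s) ⇌ Pb^2+(aq) + CrO4^2-(aq)
Ksp = [Pb^2+][CrO4^2-]
Precipitation begins when Q = Ksp. With [Pb^2+] = 0.601 M:
1.33 × 10^-13 = (0.601) × [CrO4^2-]
[CrO4^2-] = (1.33 × 10^-13 / 6.01 × 10^-1) = 2.21 × 10^-13 M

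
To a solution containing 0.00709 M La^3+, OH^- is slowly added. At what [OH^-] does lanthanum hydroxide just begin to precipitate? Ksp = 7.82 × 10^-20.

La(OH)3(s) <=> La^3+ + 3 OH^-
Ksp = [La^3+][OH^-]^3
Precipitation begins when Q = Ksp. With [La^3+] = 0.00709 M:
7.82 × 10^-20 = (0.00709) × [OH^-]^3
[OH^-] = (7.82 × 10^-20 / 7.09 × 10^-3)^(1/3) = 2.23 x 10^-6 M

2.23 × 10^-6 M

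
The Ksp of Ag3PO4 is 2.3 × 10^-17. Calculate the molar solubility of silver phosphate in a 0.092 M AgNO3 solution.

Ag3PO4(s) ⇌ 3 Ag^+(aq) + PO4^3-(aq)
Ksp = [Ag^+]^3[PO4^3-]
Let s be the molar solubility in this solution. [Ag^+] = 0.092 + 3s ≈ 0.092, [PO4^3-] = s (since Ag^+ from AgNO3 dominates).
Ksp ≈ (0.092)^3 × s
s = 3.0 x 10^-14 M
Check: 3s = 8.9 x 10^-14 ≪ 0.092, so the approximation is valid.

s ≈ 3.0e-14 M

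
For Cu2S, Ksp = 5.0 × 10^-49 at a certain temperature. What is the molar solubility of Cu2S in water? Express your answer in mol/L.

Cu2S(s) ⇌ 2 Cu^+(aq) + S^2-(aq)
Ksp = [Cu^+]^2[S^2-]
If s mol/L of Cu2S dissolves, [Cu^+] = 2s and [S^2-] = s.
Ksp = (2s)^2s = 4s^3
Solving, s = (5.0 × 10^-49/4)^(1/3) = 5.0 × 10^-17 M

5.0 × 10^-17 M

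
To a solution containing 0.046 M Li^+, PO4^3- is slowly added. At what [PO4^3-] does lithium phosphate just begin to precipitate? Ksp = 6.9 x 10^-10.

Li3PO4(s) <=> 3 Li^+(aq) + PO4^3-(aq)
Ksp = [Li^+]^3[PO4^3-]
Precipitation begins when Q = Ksp. With [Li^+] = 0.046 M:
6.9 x 10^-10 = (0.046)^3 × [PO4^3-]
[PO4^3-] = (6.9 x 10^-10 / 9.73 × 10^-5) = 7.1 × 10^-6 M

[PO4^3-] ≈ 7.1 × 10^-6 M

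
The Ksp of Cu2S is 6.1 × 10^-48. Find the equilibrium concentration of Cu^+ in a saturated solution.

Cu2S(s) ⇌ 2 Cu^+ + S^2-
Ksp = [Cu^+]^2[S^2-]
For each mole of Cu2S that dissolves: [Cu^+] = 2s, [S^2-] = s.
Substituting: Ksp = (2s)^2s = 4s^3
s^3 = 6.1 × 10^-48 / 4, so s = 1.15 × 10^-16 M
[Cu^+] = 2s = 2.3 x 10^-16 M

2.3 × 10^-16 M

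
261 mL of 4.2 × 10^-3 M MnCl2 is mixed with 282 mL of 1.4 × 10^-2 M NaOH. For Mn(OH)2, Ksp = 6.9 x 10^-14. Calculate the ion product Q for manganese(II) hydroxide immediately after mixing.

Total volume = 261 + 282 = 543 mL.
[Mn^2+] = 4.2 × 10^-3 × (261/543) = 2.02 × 10^-3 M
[OH^-] = 1.4 x 10^-2 × (282/543) = 7.27 × 10^-3 M
Mn(OH)2(s) ⇌ Mn^2+ + 2 OH^-, so Q = [Mn^2+][OH^-]^2
Q = (2.02 × 10^-3)(7.27 x 10^-3)^2 = 1.1 x 10^-7
Q > Ksp, so Mn(OH)2 will precipitate.

Q ≈ 1.1e-7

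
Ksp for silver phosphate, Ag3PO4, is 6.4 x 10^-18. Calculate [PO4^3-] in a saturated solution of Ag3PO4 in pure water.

2.2 × 10^-5 M

Ag3PO4(s) <=> 3 Ag^+ + PO4^3-
Ksp = [Ag^+]^3[PO4^3-]
With molar solubility s: [Ag^+] = 3s, [PO4^3-] = s.
So Ksp = (3s)^3 × s = 27s^4
s = (6.4 x 10^-18 / 27)^(1/4) = 2.21 x 10^-5 M
[PO4^3-] = s = 2.2 × 10^-5 M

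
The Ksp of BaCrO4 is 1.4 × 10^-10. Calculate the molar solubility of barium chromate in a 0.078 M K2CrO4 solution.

BaCrO4(s) ⇌ Ba^2+(aq) + CrO4^2-(aq)
Ksp = [Ba^2+][CrO4^2-]
If s mol/L dissolves here, [Ba^2+] = s, [CrO4^2-] = 0.078 + s ≈ 0.078 (since CrO4^2- from K2CrO4 dominates).
Ksp ≈ s × 0.078
s = 1.8 x 10^-9 M
Check: s = 1.8 x 10^-9 ≪ 0.078, so the approximation is valid.

s ≈ 1.8e-9 M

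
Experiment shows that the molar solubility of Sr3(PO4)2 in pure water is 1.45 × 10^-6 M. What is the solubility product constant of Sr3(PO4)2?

Sr3(PO4)2(s) ⇌ 3 Sr^2+(aq) + 2 PO4^3-(aq)
Let s = molar solubility. Then [Sr^2+] = 3s and [PO4^3-] = 2s.
Ksp = [Sr^2+]^3[PO4^3-]^2
Substituting: Ksp = (3s)^3(2s)^2 = 108s^5
With s = 1.45 × 10^-6: Ksp = 6.92 x 10^-28

Ksp ≈ 6.92 × 10^-28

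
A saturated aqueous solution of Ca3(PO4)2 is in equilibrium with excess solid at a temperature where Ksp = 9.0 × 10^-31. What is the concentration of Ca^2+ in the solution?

Ca3(PO4)2(s) <=> 3 Ca^2+(aq) + 2 PO4^3-(aq)
Ksp = [Ca^2+]^3[PO4^3-]^2
Let s = molar solubility. Then [Ca^2+] = 3s and [PO4^3-] = 2s.
So Ksp = (3s)^3 × (2s)^2 = 108s^5
s = (9.0 × 10^-31 / 108)^(1/5) = 3.84 × 10^-7 M
[Ca^2+] = 3s = 1.2 x 10^-6 M

1.2 × 10^-6 M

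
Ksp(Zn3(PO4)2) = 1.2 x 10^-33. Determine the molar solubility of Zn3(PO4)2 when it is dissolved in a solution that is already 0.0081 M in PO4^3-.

Zn3(PO4)2(s) <=> 3 Zn^2+(aq) + 2 PO4^3-(aq)
Ksp = [Zn^2+]^3[PO4^3-]^2
Let s be the molar solubility in this solution. [Zn^2+] = 3s, [PO4^3-] = 0.0081 + 2s ≈ 0.0081 (common-ion effect: PO4^3- is already 0.0081 M).
Ksp ≈ (3s)^3 × (0.0081)^2
s = 8.8 × 10^-11 M
Check: 2s = 1.8 x 10^-10 ≪ 0.0081, so the approximation is valid.

s = 8.8 x 10^-11 M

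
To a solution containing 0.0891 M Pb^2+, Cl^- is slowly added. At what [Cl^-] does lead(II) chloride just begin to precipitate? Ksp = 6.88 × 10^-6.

PbCl2(s) ⇌ Pb^2+(aq) + 2 Cl^-(aq)
Ksp = [Pb^2+][Cl^-]^2
Precipitation begins when Q = Ksp. With [Pb^2+] = 0.0891 M:
6.88 × 10^-6 = (0.0891) × [Cl^-]^2
[Cl^-] = (6.88 × 10^-6 / 8.91 × 10^-2)^(1/2) = 8.79 x 10^-3 M

[Cl^-] ≈ 8.79 x 10^-3 M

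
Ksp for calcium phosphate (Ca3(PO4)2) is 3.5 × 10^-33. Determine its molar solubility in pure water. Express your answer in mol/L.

s ≈ 1.3e-7 M

Ca3(PO4)2(s) <=> 3 Ca^2+ + 2 PO4^3-
Ksp = [Ca^2+]^3[PO4^3-]^2
With molar solubility s: [Ca^2+] = 3s, [PO4^3-] = 2s.
Ksp = (3s)^3(2s)^2 = 108s^5
Solving, s = (3.5 × 10^-33/108)^(1/5) = 1.3 × 10^-7 M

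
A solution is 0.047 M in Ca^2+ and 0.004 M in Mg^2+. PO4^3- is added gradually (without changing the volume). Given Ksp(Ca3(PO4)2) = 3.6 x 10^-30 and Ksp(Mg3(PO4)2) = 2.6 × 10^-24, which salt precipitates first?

Each salt begins to precipitate when Q = Ksp, i.e. when [PO4^3-] reaches its threshold.
For Ca3(PO4)2: 3.6 x 10^-30 = (0.047)^3 × [PO4^3-]^2  ⇒  [PO4^3-] = 1.9 × 10^-13 M.
For Mg3(PO4)2: 2.6 × 10^-24 = (0.004)^3 × [PO4^3-]^2  ⇒  [PO4^3-] = 6.4 x 10^-9 M.
The salt with the lower threshold [PO4^3-] precipitates first: Ca3(PO4)2.

Ca3(PO4)2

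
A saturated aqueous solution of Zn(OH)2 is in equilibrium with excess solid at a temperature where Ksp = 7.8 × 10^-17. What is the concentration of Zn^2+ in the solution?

[Zn^2+] ≈ 2.7 x 10^-6 M

Zn(OH)2(s) <=> Zn^2+ + 2 OH^-
Ksp = [Zn^2+][OH^-]^2
With molar solubility s: [Zn^2+] = s, [OH^-] = 2s.
Ksp = s(2s)^2 = 4s^3
s^3 = 7.8 × 10^-17 / 4, so s = 2.69 × 10^-6 M
[Zn^2+] = s = 2.7 x 10^-6 M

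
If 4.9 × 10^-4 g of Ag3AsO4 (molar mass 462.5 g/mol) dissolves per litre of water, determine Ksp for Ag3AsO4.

3.4 × 10^-23

Molar solubility s = (4.9 × 10^-4 g/L) / (462.5 g/mol) = 1.06 × 10^-6 M.
Ag3AsO4(s) <=> 3 Ag^+ + AsO4^3-
For each mole of Ag3AsO4 that dissolves: [Ag^+] = 3s, [AsO4^3-] = s.
Ksp = [Ag^+]^3[AsO4^3-]
Ksp = (3s)^3s = 27s^4
With s = 1.06 x 10^-6: Ksp = 3.4 × 10^-23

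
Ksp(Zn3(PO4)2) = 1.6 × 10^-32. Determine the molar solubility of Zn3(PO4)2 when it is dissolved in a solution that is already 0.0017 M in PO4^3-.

Zn3(PO4)2(s) <=> 3 Zn^2+(aq) + 2 PO4^3-(aq)
Ksp = [Zn^2+]^3[PO4^3-]^2
Let s be the molar solubility in this solution. [Zn^2+] = 3s, [PO4^3-] = 0.0017 + 2s ≈ 0.0017 (Ksp is small, so little additional dissolves).
Ksp ≈ (3s)^3 × (0.0017)^2
s = 5.9 × 10^-10 M
Check: 2s = 1.2 × 10^-9 ≪ 0.0017, so the approximation is valid.

5.9e-10 M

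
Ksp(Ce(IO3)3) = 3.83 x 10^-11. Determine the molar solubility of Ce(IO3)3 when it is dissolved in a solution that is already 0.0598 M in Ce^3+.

s = 2.87 x 10^-4 M

Ce(IO3)3(s) ⇌ Ce^3+ + 3 IO3^-
Ksp = [Ce^3+][IO3^-]^3
Let s = moles of Ce(IO3)3 that dissolve per litre. [Ce^3+] = 0.0598 + s ≈ 0.0598, [IO3^-] = 3s (common-ion effect: Ce^3+ is already 0.0598 M).
Ksp ≈ 0.0598 × (3s)^3
s = 2.87 × 10^-4 M
Check: s = 2.9 × 10^-4 ≪ 0.0598, so the approximation is valid.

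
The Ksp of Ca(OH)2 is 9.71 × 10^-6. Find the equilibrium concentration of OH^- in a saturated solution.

Ca(OH)2(s) ⇌ Ca^2+(aq) + 2 OH^-(aq)
Ksp = [Ca^2+][OH^-]^2
Let s = molar solubility. Then [Ca^2+] = s and [OH^-] = 2s.
So Ksp = s × (2s)^2 = 4s^3
s^3 = 9.71 × 10^-6 / 4, so s = 1.344 × 10^-2 M
[OH^-] = 2s = 2.69 × 10^-2 M

2.69 x 10^-2 M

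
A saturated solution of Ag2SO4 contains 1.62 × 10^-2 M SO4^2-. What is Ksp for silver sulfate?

Ag2SO4(s) ⇌ 2 Ag^+ + SO4^2-
Stoichiometry gives [Ag^+] = (2/1)[SO4^2-] = 3.240 x 10^-2 M.
Ksp = [Ag^+]^2[SO4^2-]
Ksp = (3.240 × 10^-2)^2 × 1.62 × 10^-2 = 1.70 x 10^-5

1.70 x 10^-5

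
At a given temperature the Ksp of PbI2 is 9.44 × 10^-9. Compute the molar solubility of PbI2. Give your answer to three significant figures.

PbI2(s) <=> Pb^2+(aq) + 2 I^-(aq)
Ksp = [Pb^2+][I^-]^2
If s mol/L of PbI2 dissolves, [Pb^2+] = s and [I^-] = 2s.
Substituting: Ksp = s(2s)^2 = 4s^3
s^3 = 9.44 × 10^-9 / 4, so s = 1.33 x 10^-3 M

s ≈ 1.33e-3 M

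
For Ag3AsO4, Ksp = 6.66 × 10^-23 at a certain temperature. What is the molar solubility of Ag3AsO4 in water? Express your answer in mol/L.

Ag3AsO4(s) <=> 3 Ag^+ + AsO4^3-
Ksp = [Ag^+]^3[AsO4^3-]
With molar solubility s: [Ag^+] = 3s, [AsO4^3-] = s.
So Ksp = (3s)^3 × s = 27s^4
s = (6.66 × 10^-23 / 27)^(1/4) = 1.25 x 10^-6 M

1.25 x 10^-6 M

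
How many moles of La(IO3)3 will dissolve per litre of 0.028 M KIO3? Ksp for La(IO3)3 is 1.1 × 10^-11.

La(IO3)3(s) ⇌ La^3+(aq) + 3 IO3^-(aq)
Ksp = [La^3+][IO3^-]^3
Let s be the molar solubility in this solution. [La^3+] = s, [IO3^-] = 0.028 + 3s ≈ 0.028 (Ksp is small, so little additional dissolves).
Ksp ≈ s × (0.028)^3
s = 5.0 x 10^-7 M
Check: 3s = 1.5 x 10^-6 ≪ 0.028, so the approximation is valid.

s ≈ 5.0 × 10^-7 M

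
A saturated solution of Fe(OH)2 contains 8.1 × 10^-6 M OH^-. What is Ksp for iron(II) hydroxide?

Fe(OH)2(s) <=> Fe^2+ + 2 OH^-
Stoichiometry gives [Fe^2+] = (1/2)[OH^-] = 4.05 × 10^-6 M.
Ksp = [Fe^2+][OH^-]^2
Ksp = 4.05 x 10^-6 × (8.1 × 10^-6)^2 = 2.7 × 10^-16

2.7 × 10^-16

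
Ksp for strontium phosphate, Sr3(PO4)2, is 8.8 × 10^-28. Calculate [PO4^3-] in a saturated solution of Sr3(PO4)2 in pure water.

3.0 x 10^-6 M

Sr3(PO4)2(s) <=> 3 Sr^2+(aq) + 2 PO4^3-(aq)
Ksp = [Sr^2+]^3[PO4^3-]^2
For each mole of Sr3(PO4)2 that dissolves: [Sr^2+] = 3s, [PO4^3-] = 2s.
So Ksp = (3s)^3 × (2s)^2 = 108s^5
s = (8.8 × 10^-28 / 108)^(1/5) = 1.52 × 10^-6 M
[PO4^3-] = 2s = 3.0 x 10^-6 M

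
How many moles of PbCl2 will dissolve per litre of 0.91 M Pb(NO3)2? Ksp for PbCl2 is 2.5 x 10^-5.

PbCl2(s) ⇌ Pb^2+(aq) + 2 Cl^-(aq)
Ksp = [Pb^2+][Cl^-]^2
Let s be the molar solubility in this solution. [Pb^2+] = 0.91 + s ≈ 0.91, [Cl^-] = 2s (since Pb^2+ from Pb(NO3)2 dominates).
Ksp ≈ 0.91 × (2s)^2
s = 2.6 × 10^-3 M
Check: s = 2.6 × 10^-3 ≪ 0.91, so the approximation is valid.

2.6e-3 M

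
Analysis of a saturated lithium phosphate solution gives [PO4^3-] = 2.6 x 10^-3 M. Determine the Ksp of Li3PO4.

Li3PO4(s) ⇌ 3 Li^+ + PO4^3-
Stoichiometry gives [Li^+] = (3/1)[PO4^3-] = 7.80 x 10^-3 M.
Ksp = [Li^+]^3[PO4^3-]
Ksp = (7.80 × 10^-3)^3 × 2.6 × 10^-3 = 1.2 x 10^-9

1.2e-9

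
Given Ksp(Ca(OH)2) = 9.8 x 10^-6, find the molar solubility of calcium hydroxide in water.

Ca(OH)2(s) ⇌ Ca^2+ + 2 OH^-
Ksp = [Ca^2+][OH^-]^2
Let s = molar solubility. Then [Ca^2+] = s and [OH^-] = 2s.
So Ksp = s × (2s)^2 = 4s^3
s = (9.8 x 10^-6 / 4)^(1/3) = 1.3 × 10^-2 M

s = 1.3 × 10^-2 M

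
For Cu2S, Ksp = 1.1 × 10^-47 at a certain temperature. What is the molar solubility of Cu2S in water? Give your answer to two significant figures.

Cu2S(s) <=> 2 Cu^+ + S^2-
Ksp = [Cu^+]^2[S^2-]
Let s = molar solubility. Then [Cu^+] = 2s and [S^2-] = s.
Substituting: Ksp = (2s)^2s = 4s^3
Solving, s = (1.1 × 10^-47/4)^(1/3) = 1.4 × 10^-16 M

s = 1.4 × 10^-16 M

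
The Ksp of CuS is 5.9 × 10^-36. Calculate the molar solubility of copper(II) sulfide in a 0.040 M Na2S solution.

s = 1.5e-34 M

CuS(s) <=> Cu^2+(aq) + S^2-(aq)
Ksp = [Cu^2+][S^2-]
Let s = moles of CuS that dissolve per litre. [Cu^2+] = s, [S^2-] = 0.040 + s ≈ 0.040 (since S^2- from Na2S dominates).
Ksp ≈ s × 0.040
s = 1.5 × 10^-34 M
Check: s = 1.5 × 10^-34 ≪ 0.040, so the approximation is valid.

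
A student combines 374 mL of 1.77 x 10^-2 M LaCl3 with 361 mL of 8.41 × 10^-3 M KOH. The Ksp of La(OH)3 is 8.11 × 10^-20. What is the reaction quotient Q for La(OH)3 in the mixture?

Q ≈ 6.35 × 10^-10

Total volume = 374 + 361 = 735 mL.
[La^3+] = 1.77 × 10^-2 × (374/735) = 9.007 × 10^-3 M
[OH^-] = 8.41 × 10^-3 × (361/735) = 4.131 × 10^-3 M
La(OH)3(s) ⇌ La^3+(aq) + 3 OH^-(aq), so Q = [La^3+][OH^-]^3
Q = (9.007 × 10^-3)(4.131 × 10^-3)^3 = 6.35 × 10^-10
Q > Ksp, so La(OH)3 will precipitate.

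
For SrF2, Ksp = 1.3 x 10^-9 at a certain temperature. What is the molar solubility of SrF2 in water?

SrF2(s) <=> Sr^2+ + 2 F^-
Ksp = [Sr^2+][F^-]^2
For each mole of SrF2 that dissolves: [Sr^2+] = s, [F^-] = 2s.
Ksp = s(2s)^2 = 4s^3
s = (1.3 x 10^-9 / 4)^(1/3) = 6.9 x 10^-4 M

s = 6.9 × 10^-4 M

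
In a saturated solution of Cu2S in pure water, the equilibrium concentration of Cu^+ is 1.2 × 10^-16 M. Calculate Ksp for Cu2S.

Ksp ≈ 8.6 × 10^-49

Cu2S(s) <=> 2 Cu^+(aq) + S^2-(aq)
Stoichiometry gives [S^2-] = (1/2)[Cu^+] = 6.00 x 10^-17 M.
Ksp = [Cu^+]^2[S^2-]
Ksp = (1.2 × 10^-16)^2 × 6.00 x 10^-17 = 8.6 × 10^-49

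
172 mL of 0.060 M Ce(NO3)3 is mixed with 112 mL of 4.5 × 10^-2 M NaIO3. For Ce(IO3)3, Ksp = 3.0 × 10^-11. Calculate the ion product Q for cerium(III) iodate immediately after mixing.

Q = 2.0e-7

Total volume = 172 + 112 = 284 mL.
[Ce^3+] = 6.0 × 10^-2 × (172/284) = 3.63 x 10^-2 M
[IO3^-] = 4.5 x 10^-2 × (112/284) = 1.77 × 10^-2 M
Ce(IO3)3(s) ⇌ Ce^3+ + 3 IO3^-, so Q = [Ce^3+][IO3^-]^3
Q = (3.63 × 10^-2)(1.77 × 10^-2)^3 = 2.0 × 10^-7
Q > Ksp, so Ce(IO3)3 will precipitate.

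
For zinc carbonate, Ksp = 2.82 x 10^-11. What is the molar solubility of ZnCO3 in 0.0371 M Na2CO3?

ZnCO3(s) <=> Zn^2+ + CO3^2-
Ksp = [Zn^2+][CO3^2-]
Let s be the molar solubility in this solution. [Zn^2+] = s, [CO3^2-] = 0.0371 + s ≈ 0.0371 (common-ion effect: CO3^2- is already 0.0371 M).
Ksp ≈ s × 0.0371
s = 7.60 × 10^-10 M
Check: s = 7.6 × 10^-10 ≪ 0.0371, so the approximation is valid.

s ≈ 7.60 × 10^-10 M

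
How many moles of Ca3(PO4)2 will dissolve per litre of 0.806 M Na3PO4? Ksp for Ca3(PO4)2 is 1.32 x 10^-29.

Ca3(PO4)2(s) ⇌ 3 Ca^2+(aq) + 2 PO4^3-(aq)
Ksp = [Ca^2+]^3[PO4^3-]^2
If s mol/L dissolves here, [Ca^2+] = 3s, [PO4^3-] = 0.806 + 2s ≈ 0.806 (Ksp is small, so little additional dissolves).
Ksp ≈ (3s)^3 × (0.806)^2
s = 9.10 × 10^-11 M
Check: 2s = 1.8 × 10^-10 ≪ 0.806, so the approximation is valid.

9.10e-11 M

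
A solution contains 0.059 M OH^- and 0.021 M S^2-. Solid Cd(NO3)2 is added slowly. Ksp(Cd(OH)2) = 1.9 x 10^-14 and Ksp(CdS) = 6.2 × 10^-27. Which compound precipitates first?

Precipitation of each salt starts when its ion product equals its Ksp.
For Cd(OH)2: 1.9 x 10^-14 = (0.059)^2 × [Cd^2+]  ⇒  [Cd^2+] = 5.5 × 10^-12 M.
For CdS: 6.2 × 10^-27 = 0.021 × [Cd^2+]  ⇒  [Cd^2+] = 3.0 × 10^-25 M.
The salt with the lower threshold [Cd^2+] precipitates first: CdS.

CdS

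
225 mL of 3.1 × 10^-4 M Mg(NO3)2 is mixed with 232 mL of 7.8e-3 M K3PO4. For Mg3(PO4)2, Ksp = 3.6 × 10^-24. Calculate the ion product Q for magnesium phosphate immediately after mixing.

Q = 5.6 × 10^-17

Total volume = 225 + 232 = 457 mL.
[Mg^2+] = 3.1 × 10^-4 × (225/457) = 1.53 × 10^-4 M
[PO4^3-] = 7.8 × 10^-3 × (232/457) = 3.96 × 10^-3 M
Mg3(PO4)2(s) <=> 3 Mg^2+ + 2 PO4^3-, so Q = [Mg^2+]^3[PO4^3-]^2
Q = (1.53 x 10^-4)^3(3.96 × 10^-3)^2 = 5.6 × 10^-17
Q > Ksp, so Mg3(PO4)2 will precipitate.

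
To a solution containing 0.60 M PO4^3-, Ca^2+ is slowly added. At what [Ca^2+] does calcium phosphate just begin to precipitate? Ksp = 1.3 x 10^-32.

[Ca^2+] ≈ 3.3e-11 M

Ca3(PO4)2(s) ⇌ 3 Ca^2+ + 2 PO4^3-
Ksp = [Ca^2+]^3[PO4^3-]^2
Precipitation begins when Q = Ksp. With [PO4^3-] = 0.60 M:
1.3 x 10^-32 = (0.60)^2 × [Ca^2+]^3
[Ca^2+] = (1.3 x 10^-32 / 3.60 × 10^-1)^(1/3) = 3.3 x 10^-11 M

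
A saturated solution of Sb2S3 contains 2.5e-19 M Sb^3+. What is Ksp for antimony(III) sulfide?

Ksp = 3.3 × 10^-93

Sb2S3(s) ⇌ 2 Sb^3+(aq) + 3 S^2-(aq)
Stoichiometry gives [S^2-] = (3/2)[Sb^3+] = 3.75 × 10^-19 M.
Ksp = [Sb^3+]^2[S^2-]^3
Ksp = (2.5 x 10^-19)^2 × (3.75 × 10^-19)^3 = 3.3 × 10^-93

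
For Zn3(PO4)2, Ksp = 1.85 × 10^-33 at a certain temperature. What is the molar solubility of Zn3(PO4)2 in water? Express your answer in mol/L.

s ≈ 1.11e-7 M

Zn3(PO4)2(s) <=> 3 Zn^2+ + 2 PO4^3-
Ksp = [Zn^2+]^3[PO4^3-]^2
If s mol/L of Zn3(PO4)2 dissolves, [Zn^2+] = 3s and [PO4^3-] = 2s.
So Ksp = (3s)^3 × (2s)^2 = 108s^5
s = (1.85 × 10^-33 / 108)^(1/5) = 1.11 x 10^-7 M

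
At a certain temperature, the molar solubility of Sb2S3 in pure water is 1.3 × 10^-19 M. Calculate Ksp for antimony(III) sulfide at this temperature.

Sb2S3(s) <=> 2 Sb^3+ + 3 S^2-
If s mol/L of Sb2S3 dissolves, [Sb^3+] = 2s and [S^2-] = 3s.
Ksp = [Sb^3+]^2[S^2-]^3
Substituting: Ksp = (2s)^2(3s)^3 = 108s^5
Ksp = 108 × (1.3 × 10^-19)^5 = 4.0 x 10^-93

Ksp = 4.0e-93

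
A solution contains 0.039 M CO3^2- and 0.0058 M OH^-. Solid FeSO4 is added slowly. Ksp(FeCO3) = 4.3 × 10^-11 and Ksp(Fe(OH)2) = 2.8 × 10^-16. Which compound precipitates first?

Fe(OH)2

Each salt begins to precipitate when Q = Ksp, i.e. when [Fe^2+] reaches its threshold.
For FeCO3: 4.3 × 10^-11 = 0.039 × [Fe^2+]  ⇒  [Fe^2+] = 1.1 x 10^-9 M.
For Fe(OH)2: 2.8 × 10^-16 = (0.0058)^2 × [Fe^2+]  ⇒  [Fe^2+] = 8.3 × 10^-12 M.
The salt with the lower threshold [Fe^2+] precipitates first: Fe(OH)2.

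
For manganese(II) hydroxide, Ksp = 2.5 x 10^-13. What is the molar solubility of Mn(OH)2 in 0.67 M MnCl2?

Mn(OH)2(s) <=> Mn^2+(aq) + 2 OH^-(aq)
Ksp = [Mn^2+][OH^-]^2
If s mol/L dissolves here, [Mn^2+] = 0.67 + s ≈ 0.67, [OH^-] = 2s (since Mn^2+ from MnCl2 dominates).
Ksp ≈ 0.67 × (2s)^2
s = 3.1 × 10^-7 M
Check: s = 3.1 x 10^-7 ≪ 0.67, so the approximation is valid.

3.1 × 10^-7 M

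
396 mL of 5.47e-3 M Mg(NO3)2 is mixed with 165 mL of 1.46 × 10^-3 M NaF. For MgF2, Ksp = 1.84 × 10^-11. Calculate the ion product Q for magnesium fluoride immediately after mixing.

Total volume = 396 + 165 = 561 mL.
[Mg^2+] = 5.47 × 10^-3 × (396/561) = 3.861 × 10^-3 M
[F^-] = 1.46 × 10^-3 × (165/561) = 4.294 × 10^-4 M
MgF2(s) <=> Mg^2+ + 2 F^-, so Q = [Mg^2+][F^-]^2
Q = (3.861 x 10^-3)(4.294 × 10^-4)^2 = 7.12 × 10^-10
Q > Ksp, so MgF2 will precipitate.

Q ≈ 7.12e-10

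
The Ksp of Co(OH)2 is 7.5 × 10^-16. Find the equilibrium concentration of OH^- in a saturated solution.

1.1e-5 M

Co(OH)2(s) ⇌ Co^2+ + 2 OH^-
Ksp = [Co^2+][OH^-]^2
If s mol/L of Co(OH)2 dissolves, [Co^2+] = s and [OH^-] = 2s.
So Ksp = s × (2s)^2 = 4s^3
Solving, s = (7.5 × 10^-16/4)^(1/3) = 5.72 x 10^-6 M
[OH^-] = 2s = 1.1 × 10^-5 M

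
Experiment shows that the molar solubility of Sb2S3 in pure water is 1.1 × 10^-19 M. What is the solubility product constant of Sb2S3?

Sb2S3(s) ⇌ 2 Sb^3+(aq) + 3 S^2-(aq)
For each mole of Sb2S3 that dissolves: [Sb^3+] = 2s, [S^2-] = 3s.
Ksp = [Sb^3+]^2[S^2-]^3
Substituting: Ksp = (2s)^2(3s)^3 = 108s^5
Ksp = 108 × (1.1 × 10^-19)^5 = 1.7 × 10^-93

Ksp = 1.7 × 10^-93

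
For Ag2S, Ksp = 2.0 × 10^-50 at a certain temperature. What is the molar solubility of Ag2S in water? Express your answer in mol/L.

s ≈ 1.7 × 10^-17 M

Ag2S(s) ⇌ 2 Ag^+ + S^2-
Ksp = [Ag^+]^2[S^2-]
With molar solubility s: [Ag^+] = 2s, [S^2-] = s.
Substituting: Ksp = (2s)^2s = 4s^3
s^3 = 2.0 × 10^-50 / 4, so s = 1.7 x 10^-17 M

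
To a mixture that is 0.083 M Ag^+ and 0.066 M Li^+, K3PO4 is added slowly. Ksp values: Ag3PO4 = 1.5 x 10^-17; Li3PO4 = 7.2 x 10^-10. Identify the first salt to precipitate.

Precipitation of each salt starts when its ion product equals its Ksp.
For Ag3PO4: 1.5 x 10^-17 = (0.083)^3 × [PO4^3-]  ⇒  [PO4^3-] = 2.6 × 10^-14 M.
For Li3PO4: 7.2 x 10^-10 = (0.066)^3 × [PO4^3-]  ⇒  [PO4^3-] = 2.5 × 10^-6 M.
The salt with the lower threshold [PO4^3-] precipitates first: Ag3PO4.

Ag3PO4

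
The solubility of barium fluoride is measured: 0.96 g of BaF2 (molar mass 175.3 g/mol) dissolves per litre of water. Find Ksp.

Molar solubility s = (9.6 × 10^-1 g/L) / (175.3 g/mol) = 5.48 × 10^-3 M.
BaF2(s) ⇌ Ba^2+ + 2 F^-
Let s = molar solubility. Then [Ba^2+] = s and [F^-] = 2s.
Ksp = [Ba^2+][F^-]^2
Substituting: Ksp = s(2s)^2 = 4s^3
Ksp = 4 × (5.48 × 10^-3)^3 = 6.6 x 10^-7

Ksp ≈ 6.6 × 10^-7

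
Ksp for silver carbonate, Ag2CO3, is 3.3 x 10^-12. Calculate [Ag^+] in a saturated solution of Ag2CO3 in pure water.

[Ag^+] = 1.9 × 10^-4 M

Ag2CO3(s) ⇌ 2 Ag^+(aq) + CO3^2-(aq)
Ksp = [Ag^+]^2[CO3^2-]
With molar solubility s: [Ag^+] = 2s, [CO3^2-] = s.
Substituting: Ksp = (2s)^2s = 4s^3
s^3 = 3.3 x 10^-12 / 4, so s = 9.38 × 10^-5 M
[Ag^+] = 2s = 1.9 × 10^-4 M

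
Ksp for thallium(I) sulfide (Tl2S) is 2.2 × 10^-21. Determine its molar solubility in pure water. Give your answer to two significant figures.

Tl2S(s) ⇌ 2 Tl^+ + S^2-
Ksp = [Tl^+]^2[S^2-]
With molar solubility s: [Tl^+] = 2s, [S^2-] = s.
Substituting: Ksp = (2s)^2s = 4s^3
s = (2.2 × 10^-21 / 4)^(1/3) = 8.2 × 10^-8 M

s = 8.2 × 10^-8 M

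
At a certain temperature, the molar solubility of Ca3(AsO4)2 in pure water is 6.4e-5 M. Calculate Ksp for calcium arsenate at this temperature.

Ca3(AsO4)2(s) <=> 3 Ca^2+(aq) + 2 AsO4^3-(aq)
If s mol/L of Ca3(AsO4)2 dissolves, [Ca^2+] = 3s and [AsO4^3-] = 2s.
Ksp = [Ca^2+]^3[AsO4^3-]^2
So Ksp = (3s)^3 × (2s)^2 = 108s^5
With s = 6.4 x 10^-5: Ksp = 1.2 × 10^-19

Ksp = 1.2 x 10^-19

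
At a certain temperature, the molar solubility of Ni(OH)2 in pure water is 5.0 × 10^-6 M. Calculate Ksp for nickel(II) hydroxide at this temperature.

Ksp = 5.0 × 10^-16

Ni(OH)2(s) ⇌ Ni^2+(aq) + 2 OH^-(aq)
Let s = molar solubility. Then [Ni^2+] = s and [OH^-] = 2s.
Ksp = [Ni^2+][OH^-]^2
Substituting: Ksp = s(2s)^2 = 4s^3
Ksp = 4 × (5.0 × 10^-6)^3 = 5.0 × 10^-16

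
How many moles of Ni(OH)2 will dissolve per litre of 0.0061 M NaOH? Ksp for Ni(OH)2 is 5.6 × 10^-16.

s = 1.5 × 10^-11 M

Ni(OH)2(s) <=> Ni^2+(aq) + 2 OH^-(aq)
Ksp = [Ni^2+][OH^-]^2
Let s be the molar solubility in this solution. [Ni^2+] = s, [OH^-] = 0.0061 + 2s ≈ 0.0061 (common-ion effect: OH^- is already 0.0061 M).
Ksp ≈ s × (0.0061)^2
s = 1.5 × 10^-11 M
Check: 2s = 3.0 x 10^-11 ≪ 0.0061, so the approximation is valid.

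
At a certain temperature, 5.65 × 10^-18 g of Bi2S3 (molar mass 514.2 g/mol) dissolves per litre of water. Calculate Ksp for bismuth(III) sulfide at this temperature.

Ksp = 1.73 × 10^-98

Molar solubility s = (5.65 × 10^-18 g/L) / (514.2 g/mol) = 1.099 × 10^-20 M.
Bi2S3(s) <=> 2 Bi^3+(aq) + 3 S^2-(aq)
For each mole of Bi2S3 that dissolves: [Bi^3+] = 2s, [S^2-] = 3s.
Ksp = [Bi^3+]^2[S^2-]^3
So Ksp = (2s)^2 × (3s)^3 = 108s^5
With s = 1.099 × 10^-20: Ksp = 1.73 × 10^-98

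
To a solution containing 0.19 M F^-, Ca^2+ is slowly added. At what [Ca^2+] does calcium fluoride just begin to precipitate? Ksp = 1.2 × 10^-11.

[Ca^2+] = 3.3 × 10^-10 M

CaF2(s) <=> Ca^2+(aq) + 2 F^-(aq)
Ksp = [Ca^2+][F^-]^2
Precipitation begins when Q = Ksp. With [F^-] = 0.19 M:
1.2 × 10^-11 = (0.19)^2 × [Ca^2+]
[Ca^2+] = (1.2 × 10^-11 / 3.61 × 10^-2) = 3.3 × 10^-10 M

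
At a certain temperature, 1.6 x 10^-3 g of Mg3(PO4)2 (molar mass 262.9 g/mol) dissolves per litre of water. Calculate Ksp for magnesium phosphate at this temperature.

9.0 x 10^-25

Molar solubility s = (1.6 × 10^-3 g/L) / (262.9 g/mol) = 6.09 x 10^-6 M.
Mg3(PO4)2(s) <=> 3 Mg^2+(aq) + 2 PO4^3-(aq)
Let s = molar solubility. Then [Mg^2+] = 3s and [PO4^3-] = 2s.
Ksp = [Mg^2+]^3[PO4^3-]^2
So Ksp = (3s)^3 × (2s)^2 = 108s^5
Ksp = 108 × (6.09 x 10^-6)^5 = 9.0 × 10^-25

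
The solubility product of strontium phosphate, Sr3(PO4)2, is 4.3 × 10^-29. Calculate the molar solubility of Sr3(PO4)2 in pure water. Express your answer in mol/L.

Sr3(PO4)2(s) ⇌ 3 Sr^2+(aq) + 2 PO4^3-(aq)
Ksp = [Sr^2+]^3[PO4^3-]^2
With molar solubility s: [Sr^2+] = 3s, [PO4^3-] = 2s.
Substituting: Ksp = (3s)^3(2s)^2 = 108s^5
s^5 = 4.3 × 10^-29 / 108, so s = 8.3 × 10^-7 M

s ≈ 8.3 × 10^-7 M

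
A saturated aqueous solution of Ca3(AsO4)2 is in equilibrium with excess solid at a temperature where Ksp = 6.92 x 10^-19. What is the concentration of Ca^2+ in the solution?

[Ca^2+] = 2.74 × 10^-4 M

Ca3(AsO4)2(s) ⇌ 3 Ca^2+(aq) + 2 AsO4^3-(aq)
Ksp = [Ca^2+]^3[AsO4^3-]^2
If s mol/L of Ca3(AsO4)2 dissolves, [Ca^2+] = 3s and [AsO4^3-] = 2s.
So Ksp = (3s)^3 × (2s)^2 = 108s^5
s^5 = 6.92 x 10^-19 / 108, so s = 9.148 × 10^-5 M
[Ca^2+] = 3s = 2.74 × 10^-4 M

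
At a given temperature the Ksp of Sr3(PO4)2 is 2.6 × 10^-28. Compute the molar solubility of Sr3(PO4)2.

1.2 x 10^-6 M

Sr3(PO4)2(s) ⇌ 3 Sr^2+(aq) + 2 PO4^3-(aq)
Ksp = [Sr^2+]^3[PO4^3-]^2
Let s = molar solubility. Then [Sr^2+] = 3s and [PO4^3-] = 2s.
Ksp = (3s)^3(2s)^2 = 108s^5
Solving, s = (2.6 × 10^-28/108)^(1/5) = 1.2 × 10^-6 M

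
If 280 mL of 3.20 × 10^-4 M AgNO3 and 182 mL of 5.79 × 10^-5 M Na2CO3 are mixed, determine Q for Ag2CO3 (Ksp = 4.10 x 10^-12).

Q ≈ 8.58e-13

Total volume = 280 + 182 = 462 mL.
[Ag^+] = 3.20 × 10^-4 × (280/462) = 1.939 × 10^-4 M
[CO3^2-] = 5.79 × 10^-5 × (182/462) = 2.281 × 10^-5 M
Ag2CO3(s) ⇌ 2 Ag^+ + CO3^2-, so Q = [Ag^+]^2[CO3^2-]
Q = (1.939 × 10^-4)^2(2.281 × 10^-5) = 8.58 x 10^-13
Q < Ksp, so no precipitate of Ag2CO3 forms.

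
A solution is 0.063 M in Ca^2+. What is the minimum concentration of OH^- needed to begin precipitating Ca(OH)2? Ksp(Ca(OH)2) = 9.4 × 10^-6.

Ca(OH)2(s) <=> Ca^2+ + 2 OH^-
Ksp = [Ca^2+][OH^-]^2
Precipitation begins when Q = Ksp. With [Ca^2+] = 0.063 M:
9.4 × 10^-6 = (0.063) × [OH^-]^2
[OH^-] = (9.4 × 10^-6 / 6.3 x 10^-2)^(1/2) = 1.2 × 10^-2 M

[OH^-] ≈ 1.2 × 10^-2 M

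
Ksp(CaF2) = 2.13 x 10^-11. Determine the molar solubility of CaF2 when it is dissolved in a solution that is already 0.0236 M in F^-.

CaF2(s) ⇌ Ca^2+ + 2 F^-
Ksp = [Ca^2+][F^-]^2
Let s be the molar solubility in this solution. [Ca^2+] = s, [F^-] = 0.0236 + 2s ≈ 0.0236 (common-ion effect: F^- is already 0.0236 M).
Ksp ≈ s × (0.0236)^2
s = 3.82 x 10^-8 M
Check: 2s = 7.6 × 10^-8 ≪ 0.0236, so the approximation is valid.

s = 3.82 × 10^-8 M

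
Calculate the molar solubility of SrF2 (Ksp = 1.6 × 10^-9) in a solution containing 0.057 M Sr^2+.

s = 8.4 × 10^-5 M

SrF2(s) ⇌ Sr^2+ + 2 F^-
Ksp = [Sr^2+][F^-]^2
Let s = moles of SrF2 that dissolve per litre. [Sr^2+] = 0.057 + s ≈ 0.057, [F^-] = 2s (Ksp is small, so little additional dissolves).
Ksp ≈ 0.057 × (2s)^2
s = 8.4 × 10^-5 M
Check: s = 8.4 x 10^-5 ≪ 0.057, so the approximation is valid.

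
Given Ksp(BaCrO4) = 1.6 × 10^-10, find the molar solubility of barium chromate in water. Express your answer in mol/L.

BaCrO4(s) <=> Ba^2+ + CrO4^2-
Ksp = [Ba^2+][CrO4^2-]
For each mole of BaCrO4 that dissolves: [Ba^2+] = s, [CrO4^2-] = s.
Ksp = (s)(s) = s^2
s = (1.6 × 10^-10)^(1/2) = 1.3 × 10^-5 M

s = 1.3 × 10^-5 M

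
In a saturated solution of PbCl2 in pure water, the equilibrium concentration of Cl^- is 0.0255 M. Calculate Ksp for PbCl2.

PbCl2(s) <=> Pb^2+(aq) + 2 Cl^-(aq)
Stoichiometry gives [Pb^2+] = (1/2)[Cl^-] = 1.275 × 10^-2 M.
Ksp = [Pb^2+][Cl^-]^2
Ksp = 1.275 x 10^-2 × (2.55 × 10^-2)^2 = 8.29 × 10^-6

Ksp ≈ 8.29e-6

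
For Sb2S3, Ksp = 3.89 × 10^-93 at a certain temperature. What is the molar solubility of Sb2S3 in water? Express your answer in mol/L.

1.29 × 10^-19 M

Sb2S3(s) <=> 2 Sb^3+(aq) + 3 S^2-(aq)
Ksp = [Sb^3+]^2[S^2-]^3
Let s = molar solubility. Then [Sb^3+] = 2s and [S^2-] = 3s.
Substituting: Ksp = (2s)^2(3s)^3 = 108s^5
Solving, s = (3.89 × 10^-93/108)^(1/5) = 1.29 × 10^-19 M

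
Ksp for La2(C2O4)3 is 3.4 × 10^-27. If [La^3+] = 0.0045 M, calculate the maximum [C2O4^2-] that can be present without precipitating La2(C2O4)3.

[C2O4^2-] = 5.5 × 10^-8 M

La2(C2O4)3(s) <=> 2 La^3+ + 3 C2O4^2-
Ksp = [La^3+]^2[C2O4^2-]^3
Precipitation begins when Q = Ksp. With [La^3+] = 0.0045 M:
3.4 × 10^-27 = (0.0045)^2 × [C2O4^2-]^3
[C2O4^2-] = (3.4 × 10^-27 / 2.03 x 10^-5)^(1/3) = 5.5 × 10^-8 M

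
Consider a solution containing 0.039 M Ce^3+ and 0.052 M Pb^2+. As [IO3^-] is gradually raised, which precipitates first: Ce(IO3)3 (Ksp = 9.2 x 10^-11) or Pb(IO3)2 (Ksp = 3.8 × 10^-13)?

Precipitation of each salt starts when its ion product equals its Ksp.
For Ce(IO3)3: 9.2 x 10^-11 = 0.039 × [IO3^-]^3  ⇒  [IO3^-] = 1.3 × 10^-3 M.
For Pb(IO3)2: 3.8 × 10^-13 = 0.052 × [IO3^-]^2  ⇒  [IO3^-] = 2.7 × 10^-6 M.
The salt with the lower threshold [IO3^-] precipitates first: Pb(IO3)2.

Pb(IO3)2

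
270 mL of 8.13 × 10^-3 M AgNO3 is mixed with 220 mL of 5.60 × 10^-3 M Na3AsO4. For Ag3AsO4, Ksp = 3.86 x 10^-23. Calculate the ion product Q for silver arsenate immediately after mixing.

Q = 2.26 × 10^-10

Total volume = 270 + 220 = 490 mL.
[Ag^+] = 8.13 × 10^-3 × (270/490) = 4.480 x 10^-3 M
[AsO4^3-] = 5.60 x 10^-3 × (220/490) = 2.514 x 10^-3 M
Ag3AsO4(s) ⇌ 3 Ag^+(aq) + AsO4^3-(aq), so Q = [Ag^+]^3[AsO4^3-]
Q = (4.480 × 10^-3)^3(2.514 × 10^-3) = 2.26 × 10^-10
Q > Ksp, so Ag3AsO4 will precipitate.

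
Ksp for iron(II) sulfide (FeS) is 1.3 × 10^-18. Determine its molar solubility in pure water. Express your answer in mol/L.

s ≈ 1.1 × 10^-9 M

FeS(s) <=> Fe^2+ + S^2-
Ksp = [Fe^2+][S^2-]
If s mol/L of FeS dissolves, [Fe^2+] = s and [S^2-] = s.
Ksp = (s)(s) = s^2
s = (1.3 × 10^-18)^(1/2) = 1.1 x 10^-9 M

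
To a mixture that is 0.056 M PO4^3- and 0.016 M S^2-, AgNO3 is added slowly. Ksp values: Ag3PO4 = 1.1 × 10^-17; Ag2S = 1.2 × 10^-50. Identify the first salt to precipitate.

Ag2S

Precipitation of each salt starts when its ion product equals its Ksp.
For Ag3PO4: 1.1 × 10^-17 = 0.056 × [Ag^+]^3  ⇒  [Ag^+] = 5.8 × 10^-6 M.
For Ag2S: 1.2 × 10^-50 = 0.016 × [Ag^+]^2  ⇒  [Ag^+] = 8.7 × 10^-25 M.
The salt with the lower threshold [Ag^+] precipitates first: Ag2S.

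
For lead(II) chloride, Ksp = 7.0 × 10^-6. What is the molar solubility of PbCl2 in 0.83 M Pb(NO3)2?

PbCl2(s) <=> Pb^2+(aq) + 2 Cl^-(aq)
Ksp = [Pb^2+][Cl^-]^2
Let s be the molar solubility in this solution. [Pb^2+] = 0.83 + s ≈ 0.83, [Cl^-] = 2s (since Pb^2+ from Pb(NO3)2 dominates).
Ksp ≈ 0.83 × (2s)^2
s = 1.5 x 10^-3 M
Check: s = 1.5 × 10^-3 ≪ 0.83, so the approximation is valid.

s = 1.5 × 10^-3 M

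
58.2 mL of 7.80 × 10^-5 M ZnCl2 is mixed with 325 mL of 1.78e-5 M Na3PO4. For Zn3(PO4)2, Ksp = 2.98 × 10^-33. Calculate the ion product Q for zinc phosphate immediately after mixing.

Total volume = 58.2 + 325 = 383.2 mL.
[Zn^2+] = 7.80 x 10^-5 × (58.2/383.2) = 1.185 x 10^-5 M
[PO4^3-] = 1.78 x 10^-5 × (325/383.2) = 1.510 x 10^-5 M
Zn3(PO4)2(s) <=> 3 Zn^2+(aq) + 2 PO4^3-(aq), so Q = [Zn^2+]^3[PO4^3-]^2
Q = (1.185 × 10^-5)^3(1.510 × 10^-5)^2 = 3.79 × 10^-25
Q > Ksp, so Zn3(PO4)2 will precipitate.

Q ≈ 3.79e-25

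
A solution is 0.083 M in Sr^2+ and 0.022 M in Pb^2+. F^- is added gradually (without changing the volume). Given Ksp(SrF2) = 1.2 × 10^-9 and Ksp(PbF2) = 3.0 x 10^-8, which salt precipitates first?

Each salt begins to precipitate when Q = Ksp, i.e. when [F^-] reaches its threshold.
For SrF2: 1.2 × 10^-9 = 0.083 × [F^-]^2  ⇒  [F^-] = 1.2 x 10^-4 M.
For PbF2: 3.0 x 10^-8 = 0.022 × [F^-]^2  ⇒  [F^-] = 1.2 x 10^-3 M.
The salt with the lower threshold [F^-] precipitates first: SrF2.

SrF2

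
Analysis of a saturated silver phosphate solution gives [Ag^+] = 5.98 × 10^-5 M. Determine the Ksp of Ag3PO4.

Ksp = 4.26e-18

Ag3PO4(s) <=> 3 Ag^+ + PO4^3-
Stoichiometry gives [PO4^3-] = (1/3)[Ag^+] = 1.993 × 10^-5 M.
Ksp = [Ag^+]^3[PO4^3-]
Ksp = (5.98 x 10^-5)^3 × 1.993 × 10^-5 = 4.26 × 10^-18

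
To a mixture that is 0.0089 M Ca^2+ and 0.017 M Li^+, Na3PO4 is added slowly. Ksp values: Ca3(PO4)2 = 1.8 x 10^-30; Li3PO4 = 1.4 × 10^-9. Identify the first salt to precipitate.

Ca3(PO4)2

Precipitation of each salt starts when its ion product equals its Ksp.
For Ca3(PO4)2: 1.8 x 10^-30 = (0.0089)^3 × [PO4^3-]^2  ⇒  [PO4^3-] = 1.6 x 10^-12 M.
For Li3PO4: 1.4 × 10^-9 = (0.017)^3 × [PO4^3-]  ⇒  [PO4^3-] = 2.8 x 10^-4 M.
The salt with the lower threshold [PO4^3-] precipitates first: Ca3(PO4)2.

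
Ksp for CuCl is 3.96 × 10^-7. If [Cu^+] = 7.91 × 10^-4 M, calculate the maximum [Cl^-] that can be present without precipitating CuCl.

[Cl^-] ≈ 5.01 × 10^-4 M

CuCl(s) ⇌ Cu^+(aq) + Cl^-(aq)
Ksp = [Cu^+][Cl^-]
Precipitation begins when Q = Ksp. With [Cu^+] = 7.91 × 10^-4 M:
3.96 × 10^-7 = (7.91 × 10^-4) × [Cl^-]
[Cl^-] = (3.96 × 10^-7 / 7.91 × 10^-4) = 5.01 x 10^-4 M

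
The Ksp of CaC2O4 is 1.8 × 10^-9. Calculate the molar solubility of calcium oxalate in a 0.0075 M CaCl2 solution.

2.4 × 10^-7 M

CaC2O4(s) ⇌ Ca^2+ + C2O4^2-
Ksp = [Ca^2+][C2O4^2-]
If s mol/L dissolves here, [Ca^2+] = 0.0075 + s ≈ 0.0075, [C2O4^2-] = s (Ksp is small, so little additional dissolves).
Ksp ≈ 0.0075 × s
s = 2.4 x 10^-7 M
Check: s = 2.4 × 10^-7 ≪ 0.0075, so the approximation is valid.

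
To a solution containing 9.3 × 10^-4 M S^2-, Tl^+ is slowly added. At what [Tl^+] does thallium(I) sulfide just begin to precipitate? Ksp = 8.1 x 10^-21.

3.0 × 10^-9 M

Tl2S(s) ⇌ 2 Tl^+(aq) + S^2-(aq)
Ksp = [Tl^+]^2[S^2-]
Precipitation begins when Q = Ksp. With [S^2-] = 9.3 × 10^-4 M:
8.1 x 10^-21 = (9.3 × 10^-4) × [Tl^+]^2
[Tl^+] = (8.1 x 10^-21 / 9.3 × 10^-4)^(1/2) = 3.0 × 10^-9 M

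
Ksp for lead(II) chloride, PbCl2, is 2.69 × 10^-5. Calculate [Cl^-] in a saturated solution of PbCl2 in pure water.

[Cl^-] ≈ 0.0378 M

PbCl2(s) ⇌ Pb^2+ + 2 Cl^-
Ksp = [Pb^2+][Cl^-]^2
Let s = molar solubility. Then [Pb^2+] = s and [Cl^-] = 2s.
So Ksp = s × (2s)^2 = 4s^3
s^3 = 2.69 × 10^-5 / 4, so s = 1.888 × 10^-2 M
[Cl^-] = 2s = 3.78 × 10^-2 M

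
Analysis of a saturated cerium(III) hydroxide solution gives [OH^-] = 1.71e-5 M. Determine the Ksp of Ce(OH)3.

Ce(OH)3(s) <=> Ce^3+(aq) + 3 OH^-(aq)
Stoichiometry gives [Ce^3+] = (1/3)[OH^-] = 5.700 x 10^-6 M.
Ksp = [Ce^3+][OH^-]^3
Ksp = 5.700 x 10^-6 × (1.71 × 10^-5)^3 = 2.85 × 10^-20

Ksp ≈ 2.85 × 10^-20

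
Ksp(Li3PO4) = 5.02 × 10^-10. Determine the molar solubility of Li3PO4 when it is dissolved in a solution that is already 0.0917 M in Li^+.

Li3PO4(s) ⇌ 3 Li^+(aq) + PO4^3-(aq)
Ksp = [Li^+]^3[PO4^3-]
Let s be the molar solubility in this solution. [Li^+] = 0.0917 + 3s ≈ 0.0917, [PO4^3-] = s (common-ion effect: Li^+ is already 0.0917 M).
Ksp ≈ (0.0917)^3 × s
s = 6.51 x 10^-7 M
Check: 3s = 2.0 × 10^-6 ≪ 0.0917, so the approximation is valid.

s = 6.51 × 10^-7 M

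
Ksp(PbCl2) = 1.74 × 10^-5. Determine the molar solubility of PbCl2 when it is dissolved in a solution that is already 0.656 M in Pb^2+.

PbCl2(s) ⇌ Pb^2+(aq) + 2 Cl^-(aq)
Ksp = [Pb^2+][Cl^-]^2
Let s be the molar solubility in this solution. [Pb^2+] = 0.656 + s ≈ 0.656, [Cl^-] = 2s (Ksp is small, so little additional dissolves).
Ksp ≈ 0.656 × (2s)^2
s = 2.58 × 10^-3 M
Check: s = 2.6 × 10^-3 ≪ 0.656, so the approximation is valid.

2.58 × 10^-3 M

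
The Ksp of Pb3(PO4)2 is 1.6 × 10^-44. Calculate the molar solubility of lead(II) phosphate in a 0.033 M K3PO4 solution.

8.2e-15 M

Pb3(PO4)2(s) ⇌ 3 Pb^2+(aq) + 2 PO4^3-(aq)
Ksp = [Pb^2+]^3[PO4^3-]^2
If s mol/L dissolves here, [Pb^2+] = 3s, [PO4^3-] = 0.033 + 2s ≈ 0.033 (Ksp is small, so little additional dissolves).
Ksp ≈ (3s)^3 × (0.033)^2
s = 8.2 × 10^-15 M
Check: 2s = 1.6 x 10^-14 ≪ 0.033, so the approximation is valid.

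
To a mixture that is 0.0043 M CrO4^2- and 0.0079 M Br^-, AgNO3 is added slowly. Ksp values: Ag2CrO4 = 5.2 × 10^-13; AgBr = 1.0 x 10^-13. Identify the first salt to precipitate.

Each salt begins to precipitate when Q = Ksp, i.e. when [Ag^+] reaches its threshold.
For Ag2CrO4: 5.2 × 10^-13 = 0.0043 × [Ag^+]^2  ⇒  [Ag^+] = 1.1 x 10^-5 M.
For AgBr: 1.0 x 10^-13 = 0.0079 × [Ag^+]  ⇒  [Ag^+] = 1.3 × 10^-11 M.
The salt with the lower threshold [Ag^+] precipitates first: AgBr.

AgBr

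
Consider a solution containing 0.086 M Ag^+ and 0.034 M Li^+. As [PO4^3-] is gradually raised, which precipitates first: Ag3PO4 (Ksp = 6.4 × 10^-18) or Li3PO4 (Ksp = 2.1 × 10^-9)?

Each salt begins to precipitate when Q = Ksp, i.e. when [PO4^3-] reaches its threshold.
For Ag3PO4: 6.4 × 10^-18 = (0.086)^3 × [PO4^3-]  ⇒  [PO4^3-] = 1.0 x 10^-14 M.
For Li3PO4: 2.1 × 10^-9 = (0.034)^3 × [PO4^3-]  ⇒  [PO4^3-] = 5.3 × 10^-5 M.
The salt with the lower threshold [PO4^3-] precipitates first: Ag3PO4.

Ag3PO4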